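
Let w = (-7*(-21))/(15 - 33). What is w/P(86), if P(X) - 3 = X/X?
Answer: -49/24 ≈ -2.0417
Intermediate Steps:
w = -49/6 (w = 147/(-18) = 147*(-1/18) = -49/6 ≈ -8.1667)
P(X) = 4 (P(X) = 3 + X/X = 3 + 1 = 4)
w/P(86) = -49/6/4 = -49/6*¼ = -49/24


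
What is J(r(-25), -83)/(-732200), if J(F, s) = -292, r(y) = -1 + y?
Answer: 73/183050 ≈ 0.00039880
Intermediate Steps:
J(r(-25), -83)/(-732200) = -292/(-732200) = -292*(-1/732200) = 73/183050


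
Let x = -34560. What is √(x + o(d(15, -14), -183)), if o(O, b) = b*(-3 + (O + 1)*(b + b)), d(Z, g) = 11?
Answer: 15*√3421 ≈ 877.34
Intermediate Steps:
o(O, b) = b*(-3 + 2*b*(1 + O)) (o(O, b) = b*(-3 + (1 + O)*(2*b)) = b*(-3 + 2*b*(1 + O)))
√(x + o(d(15, -14), -183)) = √(-34560 - 183*(-3 + 2*(-183) + 2*11*(-183))) = √(-34560 - 183*(-3 - 366 - 4026)) = √(-34560 - 183*(-4395)) = √(-34560 + 804285) = √769725 = 15*√3421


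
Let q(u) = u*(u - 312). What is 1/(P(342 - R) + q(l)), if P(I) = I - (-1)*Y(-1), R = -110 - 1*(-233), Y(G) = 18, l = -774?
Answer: 1/840801 ≈ 1.1893e-6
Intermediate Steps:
q(u) = u*(-312 + u)
R = 123 (R = -110 + 233 = 123)
P(I) = 18 + I (P(I) = I - (-1)*18 = I - 1*(-18) = I + 18 = 18 + I)
1/(P(342 - R) + q(l)) = 1/((18 + (342 - 1*123)) - 774*(-312 - 774)) = 1/((18 + (342 - 123)) - 774*(-1086)) = 1/((18 + 219) + 840564) = 1/(237 + 840564) = 1/840801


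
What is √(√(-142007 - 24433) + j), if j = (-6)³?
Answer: √(-216 + 2*I*√41610) ≈ 11.082 + 18.407*I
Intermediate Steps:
j = -216
√(√(-142007 - 24433) + j) = √(√(-142007 - 24433) - 216) = √(√(-166440) - 216) = √(2*I*√41610 - 216) = √(-216 + 2*I*√41610)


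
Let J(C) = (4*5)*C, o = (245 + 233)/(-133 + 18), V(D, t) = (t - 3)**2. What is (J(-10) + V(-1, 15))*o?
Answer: 26768/115 ≈ 232.77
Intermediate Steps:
V(D, t) = (-3 + t)**2
o = -478/115 (o = 478/(-115) = 478*(-1/115) = -478/115 ≈ -4.1565)
J(C) = 20*C
(J(-10) + V(-1, 15))*o = (20*(-10) + (-3 + 15)**2)*(-478/115) = (-200 + 12**2)*(-478/115) = (-200 + 144)*(-478/115) = -56*(-478/115) = 26768/115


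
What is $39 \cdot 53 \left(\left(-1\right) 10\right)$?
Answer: $-20670$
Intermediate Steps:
$39 \cdot 53 \left(\left(-1\right) 10\right) = 2067 \left(-10\right) = -20670$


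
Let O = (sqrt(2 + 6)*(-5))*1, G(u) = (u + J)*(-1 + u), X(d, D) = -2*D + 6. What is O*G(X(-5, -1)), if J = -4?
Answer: -280*sqrt(2) ≈ -395.98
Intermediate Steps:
X(d, D) = 6 - 2*D
G(u) = (-1 + u)*(-4 + u) (G(u) = (u - 4)*(-1 + u) = (-4 + u)*(-1 + u) = (-1 + u)*(-4 + u))
O = -10*sqrt(2) (O = (sqrt(8)*(-5))*1 = ((2*sqrt(2))*(-5))*1 = -10*sqrt(2)*1 = -10*sqrt(2) ≈ -14.142)
O*G(X(-5, -1)) = (-10*sqrt(2))*(4 + (6 - 2*(-1))**2 - 5*(6 - 2*(-1))) = (-10*sqrt(2))*(4 + (6 + 2)**2 - 5*(6 + 2)) = (-10*sqrt(2))*(4 + 8**2 - 5*8) = (-10*sqrt(2))*(4 + 64 - 40) = -10*sqrt(2)*28 = -280*sqrt(2)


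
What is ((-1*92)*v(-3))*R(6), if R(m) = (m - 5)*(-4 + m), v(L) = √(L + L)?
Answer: -184*I*√6 ≈ -450.71*I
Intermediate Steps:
v(L) = √2*√L (v(L) = √(2*L) = √2*√L)
R(m) = (-5 + m)*(-4 + m)
((-1*92)*v(-3))*R(6) = ((-1*92)*(√2*√(-3)))*(20 + 6² - 9*6) = (-92*√2*I*√3)*(20 + 36 - 54) = -92*I*√6*2 = -184*I*√6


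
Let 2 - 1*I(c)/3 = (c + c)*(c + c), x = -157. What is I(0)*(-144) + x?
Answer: -1021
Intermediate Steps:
I(c) = 6 - 12*c**2 (I(c) = 6 - 3*(c + c)*(c + c) = 6 - 3*2*c*2*c = 6 - 12*c**2)
I(0)*(-144) + x = (6 - 12*0**2)*(-144) - 157 = (6 - 12*0)*(-144) - 157 = (6 + 0)*(-144) - 157 = 6*(-144) - 157 = -864 - 157 = -1021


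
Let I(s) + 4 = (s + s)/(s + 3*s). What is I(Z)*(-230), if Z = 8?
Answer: 805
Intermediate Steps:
I(s) = -7/2 (I(s) = -4 + (s + s)/(s + 3*s) = -4 + (2*s)/((4*s)) = -4 + (2*s)*(1/(4*s)) = -4 + 1/2 = -7/2)
I(Z)*(-230) = -7/2*(-230) = 805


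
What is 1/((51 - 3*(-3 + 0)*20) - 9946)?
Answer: -1/9715 ≈ -0.00010293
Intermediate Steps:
1/((51 - 3*(-3 + 0)*20) - 9946) = 1/((51 - 3*(-3)*20) - 9946) = 1/((51 + 9*20) - 9946) = 1/((51 + 180) - 9946) = 1/(231 - 9946) = 1/(-9715) = -1/9715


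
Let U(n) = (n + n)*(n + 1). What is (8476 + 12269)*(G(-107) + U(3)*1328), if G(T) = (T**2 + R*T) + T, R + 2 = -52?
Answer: 1016339040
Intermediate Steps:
R = -54 (R = -2 - 52 = -54)
U(n) = 2*n*(1 + n) (U(n) = (2*n)*(1 + n) = 2*n*(1 + n))
G(T) = T**2 - 53*T (G(T) = (T**2 - 54*T) + T = T**2 - 53*T)
(8476 + 12269)*(G(-107) + U(3)*1328) = (8476 + 12269)*(-107*(-53 - 107) + (2*3*(1 + 3))*1328) = 20745*(-107*(-160) + (2*3*4)*1328) = 20745*(17120 + 24*1328) = 20745*(17120 + 31872) = 20745*48992 = 1016339040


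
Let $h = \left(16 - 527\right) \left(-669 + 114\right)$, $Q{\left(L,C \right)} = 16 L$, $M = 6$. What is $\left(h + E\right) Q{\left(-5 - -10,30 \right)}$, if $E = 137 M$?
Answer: $22754160$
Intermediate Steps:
$h = 283605$ ($h = \left(-511\right) \left(-555\right) = 283605$)
$E = 822$ ($E = 137 \cdot 6 = 822$)
$\left(h + E\right) Q{\left(-5 - -10,30 \right)} = \left(283605 + 822\right) 16 \left(-5 - -10\right) = 284427 \cdot 16 \left(-5 + 10\right) = 284427 \cdot 16 \cdot 5 = 284427 \cdot 80 = 22754160$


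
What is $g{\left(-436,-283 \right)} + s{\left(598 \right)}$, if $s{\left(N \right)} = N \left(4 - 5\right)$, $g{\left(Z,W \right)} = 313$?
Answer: $-285$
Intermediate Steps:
$s{\left(N \right)} = - N$ ($s{\left(N \right)} = N \left(-1\right) = - N$)
$g{\left(-436,-283 \right)} + s{\left(598 \right)} = 313 - 598 = -285$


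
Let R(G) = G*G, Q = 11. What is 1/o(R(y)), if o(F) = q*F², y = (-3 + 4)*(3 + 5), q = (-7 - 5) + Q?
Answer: -1/4096 ≈ -0.00024414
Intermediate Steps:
q = -1 (q = (-7 - 5) + 11 = -12 + 11 = -1)
y = 8 (y = 1*8 = 8)
R(G) = G²
o(F) = -F²
1/o(R(y)) = 1/(-(8²)²) = 1/(-1*64²) = 1/(-1*4096) = 1/(-4096) = -1/4096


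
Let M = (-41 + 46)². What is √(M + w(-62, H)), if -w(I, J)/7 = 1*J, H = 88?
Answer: I*√591 ≈ 24.31*I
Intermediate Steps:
w(I, J) = -7*J
M = 25 (M = 5² = 25)
√(M + w(-62, H)) = √(25 - 7*88) = √(25 - 616) = √(-591) = I*√591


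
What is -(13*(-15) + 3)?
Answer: 192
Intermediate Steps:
-(13*(-15) + 3) = -(-195 + 3) = -1*(-192) = 192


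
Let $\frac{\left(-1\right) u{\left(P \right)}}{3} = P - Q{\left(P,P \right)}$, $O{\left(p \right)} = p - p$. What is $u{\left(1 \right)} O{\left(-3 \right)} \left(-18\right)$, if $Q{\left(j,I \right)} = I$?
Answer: $0$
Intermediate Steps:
$O{\left(p \right)} = 0$
$u{\left(P \right)} = 0$ ($u{\left(P \right)} = - 3 \left(P - P\right) = \left(-3\right) 0 = 0$)
$u{\left(1 \right)} O{\left(-3 \right)} \left(-18\right) = 0 \cdot 0 \left(-18\right) = 0 \left(-18\right) = 0$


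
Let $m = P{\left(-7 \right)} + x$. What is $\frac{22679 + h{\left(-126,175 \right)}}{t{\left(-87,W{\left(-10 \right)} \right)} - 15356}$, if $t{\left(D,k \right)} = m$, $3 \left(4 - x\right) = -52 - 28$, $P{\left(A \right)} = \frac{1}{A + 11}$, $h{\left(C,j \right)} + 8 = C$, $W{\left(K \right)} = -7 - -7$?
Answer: $- \frac{270540}{183901} \approx -1.4711$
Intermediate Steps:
$W{\left(K \right)} = 0$ ($W{\left(K \right)} = -7 + 7 = 0$)
$h{\left(C,j \right)} = -8 + C$
$P{\left(A \right)} = \frac{1}{11 + A}$
$x = \frac{92}{3}$ ($x = 4 - \frac{-52 - 28}{3} = 4 - - \frac{80}{3} = 4 + \frac{80}{3} = \frac{92}{3} \approx 30.667$)
$m = \frac{371}{12}$ ($m = \frac{1}{11 - 7} + \frac{92}{3} = \frac{1}{4} + \frac{92}{3} = \frac{371}{12} \approx 30.917$)
$t{\left(D,k \right)} = \frac{371}{12}$
$\frac{22679 + h{\left(-126,175 \right)}}{t{\left(-87,W{\left(-10 \right)} \right)} - 15356} = \frac{22679 - 134}{\frac{371}{12} - 15356} = \frac{22679 - 134}{- \frac{183901}{12}} = 22545 \left(- \frac{12}{183901}\right) = - \frac{270540}{183901}$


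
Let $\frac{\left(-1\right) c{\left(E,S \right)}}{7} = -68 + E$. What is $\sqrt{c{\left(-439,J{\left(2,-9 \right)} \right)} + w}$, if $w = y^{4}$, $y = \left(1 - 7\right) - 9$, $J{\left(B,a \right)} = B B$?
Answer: $\sqrt{54174} \approx 232.75$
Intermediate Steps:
$J{\left(B,a \right)} = B^{2}$
$c{\left(E,S \right)} = 476 - 7 E$ ($c{\left(E,S \right)} = - 7 \left(-68 + E\right) = 476 - 7 E$)
$y = -15$ ($y = -6 - 9 = -15$)
$w = 50625$ ($w = \left(-15\right)^{4} = 50625$)
$\sqrt{c{\left(-439,J{\left(2,-9 \right)} \right)} + w} = \sqrt{\left(476 - -3073\right) + 50625} = \sqrt{\left(476 + 3073\right) + 50625} = \sqrt{3549 + 50625} = \sqrt{54174}$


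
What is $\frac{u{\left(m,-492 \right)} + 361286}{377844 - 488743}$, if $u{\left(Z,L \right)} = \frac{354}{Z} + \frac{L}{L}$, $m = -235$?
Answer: $- \frac{84902091}{26061265} \approx -3.2578$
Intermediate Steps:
$u{\left(Z,L \right)} = 1 + \frac{354}{Z}$ ($u{\left(Z,L \right)} = \frac{354}{Z} + 1 = 1 + \frac{354}{Z}$)
$\frac{u{\left(m,-492 \right)} + 361286}{377844 - 488743} = \frac{\frac{354 - 235}{-235} + 361286}{377844 - 488743} = \frac{\left(- \frac{1}{235}\right) 119 + 361286}{-110899} = \left(- \frac{119}{235} + 361286\right) \left(- \frac{1}{110899}\right) = \frac{84902091}{235} \left(- \frac{1}{110899}\right) = - \frac{84902091}{26061265}$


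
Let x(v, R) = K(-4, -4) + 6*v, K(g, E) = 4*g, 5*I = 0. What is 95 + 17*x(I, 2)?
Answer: -177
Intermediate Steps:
I = 0 (I = (⅕)*0 = 0)
x(v, R) = -16 + 6*v (x(v, R) = 4*(-4) + 6*v = -16 + 6*v)
95 + 17*x(I, 2) = 95 + 17*(-16 + 6*0) = 95 + 17*(-16 + 0) = 95 + 17*(-16) = 95 - 272 = -177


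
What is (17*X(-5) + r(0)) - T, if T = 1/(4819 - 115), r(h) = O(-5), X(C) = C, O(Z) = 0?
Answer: -399841/4704 ≈ -85.000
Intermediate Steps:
r(h) = 0
T = 1/4704 ≈ 0.00021259
(17*X(-5) + r(0)) - T = (17*(-5) + 0) - 1*1/4704 = (-85 + 0) - 1/4704 = -85 - 1/4704 = -399841/4704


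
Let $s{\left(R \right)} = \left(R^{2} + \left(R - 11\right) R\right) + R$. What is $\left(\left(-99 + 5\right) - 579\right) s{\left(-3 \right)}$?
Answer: $-32304$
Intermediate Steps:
$s{\left(R \right)} = R + R^{2} + R \left(-11 + R\right)$ ($s{\left(R \right)} = \left(R^{2} + \left(-11 + R\right) R\right) + R = \left(R^{2} + R \left(-11 + R\right)\right) + R = R + R^{2} + R \left(-11 + R\right)$)
$\left(\left(-99 + 5\right) - 579\right) s{\left(-3 \right)} = \left(\left(-99 + 5\right) - 579\right) 2 \left(-3\right) \left(-5 - 3\right) = \left(-94 - 579\right) 2 \left(-3\right) \left(-8\right) = \left(-673\right) 48 = -32304$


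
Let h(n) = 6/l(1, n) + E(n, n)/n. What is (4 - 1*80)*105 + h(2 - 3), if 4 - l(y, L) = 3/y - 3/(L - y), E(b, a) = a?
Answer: -7991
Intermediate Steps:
l(y, L) = 4 - 3/y + 3/(L - y) (l(y, L) = 4 - (3/y - 3/(L - y)) = 4 - (-3/(L - y) + 3/y) = 4 + (-3/y + 3/(L - y)) = 4 - 3/y + 3/(L - y))
h(n) = 1 + 6*(-1 + n)/(2 + n) (h(n) = 6/(((-4*1**2 - 3*n + 6*1 + 4*n*1)/(1*(n - 1*1)))) + n/n = 6/((1*(-4*1 - 3*n + 6 + 4*n)/(n - 1))) + 1 = 6/((1*(-4 - 3*n + 6 + 4*n)/(-1 + n))) + 1 = 6/((1*(2 + n)/(-1 + n))) + 1 = 6/(((2 + n)/(-1 + n))) + 1 = 6*((-1 + n)/(2 + n)) + 1 = 6*(-1 + n)/(2 + n) + 1 = 1 + 6*(-1 + n)/(2 + n))
(4 - 1*80)*105 + h(2 - 3) = (4 - 1*80)*105 + (-4 + 7*(2 - 3))/(2 + (2 - 3)) = (4 - 80)*105 + (-4 + 7*(-1))/(2 - 1) = -76*105 + (-4 - 7)/1 = -7980 + 1*(-11) = -7980 - 11 = -7991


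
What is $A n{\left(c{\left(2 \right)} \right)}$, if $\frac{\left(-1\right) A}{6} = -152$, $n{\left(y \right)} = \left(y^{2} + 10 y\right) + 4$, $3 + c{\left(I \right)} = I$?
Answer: $-4560$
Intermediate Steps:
$c{\left(I \right)} = -3 + I$
$n{\left(y \right)} = 4 + y^{2} + 10 y$
$A = 912$ ($A = \left(-6\right) \left(-152\right) = 912$)
$A n{\left(c{\left(2 \right)} \right)} = 912 \left(4 + \left(-3 + 2\right)^{2} + 10 \left(-3 + 2\right)\right) = 912 \left(4 + \left(-1\right)^{2} + 10 \left(-1\right)\right) = 912 \left(4 + 1 - 10\right) = 912 \left(-5\right) = -4560$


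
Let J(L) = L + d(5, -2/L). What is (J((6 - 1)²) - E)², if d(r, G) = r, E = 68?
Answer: 1444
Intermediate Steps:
J(L) = 5 + L (J(L) = L + 5 = 5 + L)
(J((6 - 1)²) - E)² = ((5 + (6 - 1)²) - 1*68)² = ((5 + 5²) - 68)² = ((5 + 25) - 68)² = (30 - 68)² = (-38)² = 1444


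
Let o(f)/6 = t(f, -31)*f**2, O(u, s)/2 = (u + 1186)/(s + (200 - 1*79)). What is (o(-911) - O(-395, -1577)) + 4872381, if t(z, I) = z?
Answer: -471273483607/104 ≈ -4.5315e+9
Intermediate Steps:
O(u, s) = 2*(1186 + u)/(121 + s) (O(u, s) = 2*((u + 1186)/(s + (200 - 1*79))) = 2*((1186 + u)/(s + (200 - 79))) = 2*((1186 + u)/(s + 121)) = 2*((1186 + u)/(121 + s)) = 2*(1186 + u)/(121 + s))
o(f) = 6*f**3 (o(f) = 6*(f*f**2) = 6*f**3)
(o(-911) - O(-395, -1577)) + 4872381 = (6*(-911)**3 - 2*(1186 - 395)/(121 - 1577)) + 4872381 = (6*(-756058031) - 2*791/(-1456)) + 4872381 = (-4536348186 - 2*(-1)*791/1456) + 4872381 = (-4536348186 - 1*(-113/104)) + 4872381 = (-4536348186 + 113/104) + 4872381 = -471780211231/104 + 4872381 = -471273483607/104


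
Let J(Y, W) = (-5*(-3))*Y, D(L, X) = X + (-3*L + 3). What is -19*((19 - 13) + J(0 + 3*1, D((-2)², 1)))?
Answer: -969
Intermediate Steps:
D(L, X) = 3 + X - 3*L (D(L, X) = X + (3 - 3*L) = 3 + X - 3*L)
J(Y, W) = 15*Y
-19*((19 - 13) + J(0 + 3*1, D((-2)², 1))) = -19*((19 - 13) + 15*(0 + 3*1)) = -19*(6 + 15*(0 + 3)) = -19*(6 + 15*3) = -19*(6 + 45) = -19*51 = -969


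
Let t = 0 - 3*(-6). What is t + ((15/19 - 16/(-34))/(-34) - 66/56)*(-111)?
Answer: 23513475/153748 ≈ 152.94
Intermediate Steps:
t = 18 (t = 0 + 18 = 18)
t + ((15/19 - 16/(-34))/(-34) - 66/56)*(-111) = 18 + ((15/19 - 16/(-34))/(-34) - 66/56)*(-111) = 18 + ((15*(1/19) - 16*(-1/34))*(-1/34) - 66*1/56)*(-111) = 18 + ((15/19 + 8/17)*(-1/34) - 33/28)*(-111) = 18 + ((407/323)*(-1/34) - 33/28)*(-111) = 18 + (-407/10982 - 33/28)*(-111) = 18 - 186901/153748*(-111) = 18 + 20746011/153748 = 23513475/153748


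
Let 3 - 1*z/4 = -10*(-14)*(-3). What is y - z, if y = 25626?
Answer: 23934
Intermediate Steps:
z = 1692 (z = 12 - 4*(-10*(-14))*(-3) = 12 - 560*(-3) = 12 - 4*(-420) = 12 + 1680 = 1692)
y - z = 25626 - 1*1692 = 25626 - 1692 = 23934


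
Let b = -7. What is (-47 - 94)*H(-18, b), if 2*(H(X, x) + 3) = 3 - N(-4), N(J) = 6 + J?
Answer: 705/2 ≈ 352.50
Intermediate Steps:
H(X, x) = -5/2 (H(X, x) = -3 + (3 - (6 - 4))/2 = -3 + (3 - 1*2)/2 = -3 + (3 - 2)/2 = -3 + (½)*1 = -3 + ½ = -5/2)
(-47 - 94)*H(-18, b) = (-47 - 94)*(-5/2) = -141*(-5/2) = 705/2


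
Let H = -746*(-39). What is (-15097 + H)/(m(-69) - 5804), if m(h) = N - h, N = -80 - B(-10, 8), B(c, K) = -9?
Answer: -13997/5806 ≈ -2.4108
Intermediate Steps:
H = 29094
N = -71 (N = -80 - 1*(-9) = -80 + 9 = -71)
m(h) = -71 - h
(-15097 + H)/(m(-69) - 5804) = (-15097 + 29094)/((-71 - 1*(-69)) - 5804) = 13997/((-71 + 69) - 5804) = 13997/(-2 - 5804) = 13997/(-5806) = 13997*(-1/5806) = -13997/5806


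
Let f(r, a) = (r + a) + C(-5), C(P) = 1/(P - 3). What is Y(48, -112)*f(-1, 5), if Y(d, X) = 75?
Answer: 2325/8 ≈ 290.63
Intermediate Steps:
C(P) = 1/(-3 + P)
f(r, a) = -1/8 + a + r (f(r, a) = (r + a) + 1/(-3 - 5) = (a + r) + 1/(-8) = (a + r) - 1/8 = -1/8 + a + r)
Y(48, -112)*f(-1, 5) = 75*(-1/8 + 5 - 1) = 75*(31/8) = 2325/8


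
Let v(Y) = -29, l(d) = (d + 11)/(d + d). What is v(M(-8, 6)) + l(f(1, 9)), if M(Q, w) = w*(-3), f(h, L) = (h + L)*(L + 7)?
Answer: -9109/320 ≈ -28.466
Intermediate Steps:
f(h, L) = (7 + L)*(L + h) (f(h, L) = (L + h)*(7 + L) = (7 + L)*(L + h))
M(Q, w) = -3*w
l(d) = (11 + d)/(2*d) (l(d) = (11 + d)/((2*d)) = (11 + d)*(1/(2*d)) = (11 + d)/(2*d))
v(M(-8, 6)) + l(f(1, 9)) = -29 + (11 + (9² + 7*9 + 7*1 + 9*1))/(2*(9² + 7*9 + 7*1 + 9*1)) = -29 + (11 + (81 + 63 + 7 + 9))/(2*(81 + 63 + 7 + 9)) = -29 + (½)*(11 + 160)/160 = -29 + (½)*(1/160)*171 = -29 + 171/320 = -9109/320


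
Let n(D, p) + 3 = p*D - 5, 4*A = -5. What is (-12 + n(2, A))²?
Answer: 2025/4 ≈ 506.25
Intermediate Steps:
A = -5/4 (A = (¼)*(-5) = -5/4 ≈ -1.2500)
n(D, p) = -8 + D*p (n(D, p) = -3 + (p*D - 5) = -3 + (D*p - 5) = -3 + (-5 + D*p) = -8 + D*p)
(-12 + n(2, A))² = (-12 + (-8 + 2*(-5/4)))² = (-12 + (-8 - 5/2))² = (-12 - 21/2)² = (-45/2)² = 2025/4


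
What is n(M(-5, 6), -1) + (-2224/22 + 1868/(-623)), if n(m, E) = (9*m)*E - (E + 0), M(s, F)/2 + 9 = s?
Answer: 1020485/6853 ≈ 148.91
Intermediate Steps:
M(s, F) = -18 + 2*s
n(m, E) = -E + 9*E*m (n(m, E) = 9*E*m - E = -E + 9*E*m)
n(M(-5, 6), -1) + (-2224/22 + 1868/(-623)) = -(-1 + 9*(-18 + 2*(-5))) + (-2224/22 + 1868/(-623)) = -(-1 + 9*(-18 - 10)) + (-2224*1/22 + 1868*(-1/623)) = -(-1 + 9*(-28)) + (-1112/11 - 1868/623) = -(-1 - 252) - 713324/6853 = -1*(-253) - 713324/6853 = 253 - 713324/6853 = 1020485/6853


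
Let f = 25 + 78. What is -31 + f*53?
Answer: 5428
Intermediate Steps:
f = 103
-31 + f*53 = -31 + 103*53 = -31 + 5459 = 5428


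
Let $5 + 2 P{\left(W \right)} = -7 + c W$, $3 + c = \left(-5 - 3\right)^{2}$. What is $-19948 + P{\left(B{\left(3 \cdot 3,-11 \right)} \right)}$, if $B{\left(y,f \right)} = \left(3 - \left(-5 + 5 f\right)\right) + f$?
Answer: $-18368$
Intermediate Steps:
$c = 61$ ($c = -3 + \left(-5 - 3\right)^{2} = -3 + \left(-8\right)^{2} = -3 + 64 = 61$)
$B{\left(y,f \right)} = 8 - 4 f$ ($B{\left(y,f \right)} = \left(3 - \left(-5 + 5 f\right)\right) + f = \left(8 - 5 f\right) + f = 8 - 4 f$)
$P{\left(W \right)} = -6 + \frac{61 W}{2}$ ($P{\left(W \right)} = - \frac{5}{2} + \frac{-7 + 61 W}{2} = - \frac{5}{2} + \left(- \frac{7}{2} + \frac{61 W}{2}\right) = -6 + \frac{61 W}{2}$)
$-19948 + P{\left(B{\left(3 \cdot 3,-11 \right)} \right)} = -19948 - \left(6 - \frac{61 \left(8 - -44\right)}{2}\right) = -19948 - \left(6 - \frac{61 \left(8 + 44\right)}{2}\right) = -19948 + \left(-6 + \frac{61}{2} \cdot 52\right) = -19948 + \left(-6 + 1586\right) = -19948 + 1580 = -18368$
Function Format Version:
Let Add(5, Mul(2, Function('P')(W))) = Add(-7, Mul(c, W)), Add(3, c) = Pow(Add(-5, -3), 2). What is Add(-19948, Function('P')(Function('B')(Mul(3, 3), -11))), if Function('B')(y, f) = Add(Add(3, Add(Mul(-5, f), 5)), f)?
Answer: -18368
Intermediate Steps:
c = 61 (c = Add(-3, Pow(Add(-5, -3), 2)) = Add(-3, Pow(-8, 2)) = Add(-3, 64) = 61)
Function('B')(y, f) = Add(8, Mul(-4, f)) (Function('B')(y, f) = Add(Add(3, Add(5, Mul(-5, f))), f) = Add(Add(8, Mul(-5, f)), f) = Add(8, Mul(-4, f)))
Function('P')(W) = Add(-6, Mul(Rational(61, 2), W)) (Function('P')(W) = Add(Rational(-5, 2), Mul(Rational(1, 2), Add(-7, Mul(61, W)))) = Add(Rational(-5, 2), Add(Rational(-7, 2), Mul(Rational(61, 2), W))) = Add(-6, Mul(Rational(61, 2), W)))
Add(-19948, Function('P')(Function('B')(Mul(3, 3), -11))) = Add(-19948, Add(-6, Mul(Rational(61, 2), Add(8, Mul(-4, -11))))) = Add(-19948, Add(-6, Mul(Rational(61, 2), Add(8, 44)))) = Add(-19948, Add(-6, Mul(Rational(61, 2), 52))) = Add(-19948, Add(-6, 1586)) = Add(-19948, 1580) = -18368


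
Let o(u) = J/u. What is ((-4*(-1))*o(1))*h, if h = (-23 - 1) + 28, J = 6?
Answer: 96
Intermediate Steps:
o(u) = 6/u
h = 4 (h = -24 + 28 = 4)
((-4*(-1))*o(1))*h = ((-4*(-1))*(6/1))*4 = (4*(6*1))*4 = (4*6)*4 = 24*4 = 96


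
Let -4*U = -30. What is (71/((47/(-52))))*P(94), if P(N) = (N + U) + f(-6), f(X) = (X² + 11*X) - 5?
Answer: -245518/47 ≈ -5223.8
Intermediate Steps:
U = 15/2 (U = -¼*(-30) = 15/2 ≈ 7.5000)
f(X) = -5 + X² + 11*X
P(N) = -55/2 + N (P(N) = (N + 15/2) + (-5 + (-6)² + 11*(-6)) = (15/2 + N) + (-5 + 36 - 66) = (15/2 + N) - 35 = -55/2 + N)
(71/((47/(-52))))*P(94) = (71/((47/(-52))))*(-55/2 + 94) = (71/((47*(-1/52))))*(133/2) = (71/(-47/52))*(133/2) = (71*(-52/47))*(133/2) = -3692/47*133/2 = -245518/47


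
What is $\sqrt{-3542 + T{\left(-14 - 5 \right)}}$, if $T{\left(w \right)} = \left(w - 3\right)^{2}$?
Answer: $i \sqrt{3058} \approx 55.299 i$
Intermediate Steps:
$T{\left(w \right)} = \left(-3 + w\right)^{2}$
$\sqrt{-3542 + T{\left(-14 - 5 \right)}} = \sqrt{-3542 + \left(-3 - 19\right)^{2}} = \sqrt{-3542 + \left(-22\right)^{2}} = \sqrt{-3542 + 484} = \sqrt{-3058} = i \sqrt{3058}$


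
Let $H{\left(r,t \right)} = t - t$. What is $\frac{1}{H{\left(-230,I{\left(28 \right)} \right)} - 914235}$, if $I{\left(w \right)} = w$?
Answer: $- \frac{1}{914235} \approx -1.0938 \cdot 10^{-6}$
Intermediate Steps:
$H{\left(r,t \right)} = 0$
$\frac{1}{H{\left(-230,I{\left(28 \right)} \right)} - 914235} = \frac{1}{0 - 914235} = \frac{1}{-914235} = - \frac{1}{914235}$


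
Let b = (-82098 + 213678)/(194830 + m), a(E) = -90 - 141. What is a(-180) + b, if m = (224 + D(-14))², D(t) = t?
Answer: -5506125/23893 ≈ -230.45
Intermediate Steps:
a(E) = -231
m = 44100 (m = (224 - 14)² = 210² = 44100)
b = 13158/23893 (b = (-82098 + 213678)/(194830 + 44100) = 131580/238930 = 131580*(1/238930) = 13158/23893 ≈ 0.55070)
a(-180) + b = -231 + 13158/23893 = -5506125/23893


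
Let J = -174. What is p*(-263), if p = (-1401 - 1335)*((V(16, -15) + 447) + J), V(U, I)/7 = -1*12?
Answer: 135998352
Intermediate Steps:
V(U, I) = -84 (V(U, I) = 7*(-1*12) = 7*(-12) = -84)
p = -517104 (p = (-1401 - 1335)*((-84 + 447) - 174) = -2736*(363 - 174) = -2736*189 = -517104)
p*(-263) = -517104*(-263) = 135998352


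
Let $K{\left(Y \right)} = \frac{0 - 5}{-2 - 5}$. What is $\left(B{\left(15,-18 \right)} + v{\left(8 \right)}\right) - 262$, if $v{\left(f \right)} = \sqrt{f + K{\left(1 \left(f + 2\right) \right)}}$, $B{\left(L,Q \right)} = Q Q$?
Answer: $62 + \frac{\sqrt{427}}{7} \approx 64.952$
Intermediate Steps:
$B{\left(L,Q \right)} = Q^{2}$
$K{\left(Y \right)} = \frac{5}{7}$ ($K{\left(Y \right)} = - \frac{5}{-7} = \left(-5\right) \left(- \frac{1}{7}\right) = \frac{5}{7}$)
$v{\left(f \right)} = \sqrt{\frac{5}{7} + f}$ ($v{\left(f \right)} = \sqrt{f + \frac{5}{7}} = \sqrt{\frac{5}{7} + f}$)
$\left(B{\left(15,-18 \right)} + v{\left(8 \right)}\right) - 262 = \left(\left(-18\right)^{2} + \frac{\sqrt{35 + 49 \cdot 8}}{7}\right) - 262 = \left(324 + \frac{\sqrt{35 + 392}}{7}\right) - 262 = \left(324 + \frac{\sqrt{427}}{7}\right) - 262 = 62 + \frac{\sqrt{427}}{7}$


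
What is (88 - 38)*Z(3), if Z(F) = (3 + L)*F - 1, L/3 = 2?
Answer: 1300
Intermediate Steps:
L = 6 (L = 3*2 = 6)
Z(F) = -1 + 9*F (Z(F) = (3 + 6)*F - 1 = 9*F - 1 = -1 + 9*F)
(88 - 38)*Z(3) = (88 - 38)*(-1 + 9*3) = 50*(-1 + 27) = 50*26 = 1300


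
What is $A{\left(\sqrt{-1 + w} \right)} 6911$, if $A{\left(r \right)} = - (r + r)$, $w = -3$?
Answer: $- 27644 i \approx - 27644.0 i$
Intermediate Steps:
$A{\left(r \right)} = - 2 r$
$A{\left(\sqrt{-1 + w} \right)} 6911 = - 2 \sqrt{-1 - 3} \cdot 6911 = - 2 \sqrt{-4} \cdot 6911 = - 2 \cdot 2 i 6911 = - 4 i 6911 = - 27644 i$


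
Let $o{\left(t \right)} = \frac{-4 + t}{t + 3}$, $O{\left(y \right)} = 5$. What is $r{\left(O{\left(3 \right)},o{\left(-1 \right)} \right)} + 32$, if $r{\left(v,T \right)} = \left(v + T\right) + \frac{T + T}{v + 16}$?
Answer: $\frac{1439}{42} \approx 34.262$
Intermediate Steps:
$o{\left(t \right)} = \frac{-4 + t}{3 + t}$
$r{\left(v,T \right)} = T + v + \frac{2 T}{16 + v}$ ($r{\left(v,T \right)} = \left(T + v\right) + \frac{2 T}{16 + v} = T + v + \frac{2 T}{16 + v}$)
$r{\left(O{\left(3 \right)},o{\left(-1 \right)} \right)} + 32 = \frac{5^{2} + 16 \cdot 5 + 18 \frac{-4 - 1}{3 - 1} + \frac{-4 - 1}{3 - 1} \cdot 5}{16 + 5} + 32 = \frac{25 + 80 + 18 \cdot \frac{1}{2} \left(-5\right) + \frac{1}{2} \left(-5\right) 5}{21} + 32 = \frac{25 + 80 + 18 \left(- \frac{5}{2}\right) - \frac{25}{2}}{21} + 32 = \frac{25 + 80 - 45 - \frac{25}{2}}{21} + 32 = \frac{1}{21} \cdot \frac{95}{2} + 32 = \frac{95}{42} + 32 = \frac{1439}{42}$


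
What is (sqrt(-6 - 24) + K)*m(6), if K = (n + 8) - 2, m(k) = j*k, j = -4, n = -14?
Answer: 192 - 24*I*sqrt(30) ≈ 192.0 - 131.45*I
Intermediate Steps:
m(k) = -4*k
K = -8 (K = (-14 + 8) - 2 = -6 - 2 = -8)
(sqrt(-6 - 24) + K)*m(6) = (sqrt(-6 - 24) - 8)*(-4*6) = (sqrt(-30) - 8)*(-24) = (I*sqrt(30) - 8)*(-24) = (-8 + I*sqrt(30))*(-24) = 192 - 24*I*sqrt(30)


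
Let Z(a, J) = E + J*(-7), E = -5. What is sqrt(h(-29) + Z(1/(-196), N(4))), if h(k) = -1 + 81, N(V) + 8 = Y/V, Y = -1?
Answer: 3*sqrt(59)/2 ≈ 11.522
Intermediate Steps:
N(V) = -8 - 1/V
h(k) = 80
Z(a, J) = -5 - 7*J (Z(a, J) = -5 + J*(-7) = -5 - 7*J)
sqrt(h(-29) + Z(1/(-196), N(4))) = sqrt(80 + (-5 - 7*(-8 - 1/4))) = sqrt(80 + (-5 - 7*(-33/4))) = sqrt(80 + (-5 + 231/4)) = sqrt(80 + 211/4) = sqrt(531/4) = 3*sqrt(59)/2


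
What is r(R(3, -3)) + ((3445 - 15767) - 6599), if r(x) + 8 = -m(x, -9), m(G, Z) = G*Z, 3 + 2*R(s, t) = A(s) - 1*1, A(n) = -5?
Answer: -37939/2 ≈ -18970.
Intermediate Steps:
R(s, t) = -9/2 (R(s, t) = -3/2 + (-5 - 1*1)/2 = -3/2 + (-5 - 1)/2 = -3/2 + (½)*(-6) = -3/2 - 3 = -9/2)
r(x) = -8 + 9*x (r(x) = -8 - x*(-9) = -8 - (-9)*x = -8 + 9*x)
r(R(3, -3)) + ((3445 - 15767) - 6599) = (-8 + 9*(-9/2)) + ((3445 - 15767) - 6599) = (-8 - 81/2) + (-12322 - 6599) = -97/2 - 18921 = -37939/2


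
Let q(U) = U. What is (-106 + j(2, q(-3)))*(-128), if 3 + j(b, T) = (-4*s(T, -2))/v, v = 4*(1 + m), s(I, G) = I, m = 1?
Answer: 13760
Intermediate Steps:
v = 8 (v = 4*(1 + 1) = 4*2 = 8)
j(b, T) = -3 - T/2 (j(b, T) = -3 - 4*T/8 = -3 - 4*T*(⅛) = -3 - T/2)
(-106 + j(2, q(-3)))*(-128) = (-106 + (-3 - ½*(-3)))*(-128) = (-106 + (-3 + 3/2))*(-128) = (-106 - 3/2)*(-128) = -215/2*(-128) = 13760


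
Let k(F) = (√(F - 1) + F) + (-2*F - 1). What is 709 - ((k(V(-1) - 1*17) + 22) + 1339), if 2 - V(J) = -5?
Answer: -661 - I*√11 ≈ -661.0 - 3.3166*I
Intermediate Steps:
V(J) = 7 (V(J) = 2 - 1*(-5) = 2 + 5 = 7)
k(F) = -1 + √(-1 + F) - F (k(F) = (√(-1 + F) + F) + (-1 - 2*F) = (F + √(-1 + F)) + (-1 - 2*F) = -1 + √(-1 + F) - F)
709 - ((k(V(-1) - 1*17) + 22) + 1339) = 709 - (((-1 + √(-1 + (7 - 1*17)) - (7 - 1*17)) + 22) + 1339) = 709 - (((-1 + √(-1 + (7 - 17)) - (7 - 17)) + 22) + 1339) = 709 - (((-1 + √(-1 - 10) - 1*(-10)) + 22) + 1339) = 709 - (((-1 + √(-11) + 10) + 22) + 1339) = 709 - (((-1 + I*√11 + 10) + 22) + 1339) = 709 - (((9 + I*√11) + 22) + 1339) = 709 - ((31 + I*√11) + 1339) = 709 - (1370 + I*√11) = 709 + (-1370 - I*√11) = -661 - I*√11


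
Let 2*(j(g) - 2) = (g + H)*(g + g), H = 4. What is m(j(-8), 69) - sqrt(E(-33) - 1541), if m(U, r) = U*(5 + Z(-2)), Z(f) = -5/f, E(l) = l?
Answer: 255 - I*sqrt(1574) ≈ 255.0 - 39.674*I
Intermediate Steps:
j(g) = 2 + g*(4 + g) (j(g) = 2 + ((g + 4)*(g + g))/2 = 2 + ((4 + g)*(2*g))/2 = 2 + (2*g*(4 + g))/2 = 2 + g*(4 + g))
m(U, r) = 15*U/2 (m(U, r) = U*(5 - 5/(-2)) = U*(5 - 5*(-1/2)) = U*(5 + 5/2) = U*(15/2) = 15*U/2)
m(j(-8), 69) - sqrt(E(-33) - 1541) = 15*(2 + (-8)**2 + 4*(-8))/2 - sqrt(-33 - 1541) = 15*(2 + 64 - 32)/2 - sqrt(-1574) = (15/2)*34 - I*sqrt(1574) = 255 - I*sqrt(1574)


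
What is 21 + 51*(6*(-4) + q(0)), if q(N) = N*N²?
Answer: -1203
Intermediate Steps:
q(N) = N³
21 + 51*(6*(-4) + q(0)) = 21 + 51*(6*(-4) + 0³) = 21 + 51*(-24 + 0) = 21 + 51*(-24) = 21 - 1224 = -1203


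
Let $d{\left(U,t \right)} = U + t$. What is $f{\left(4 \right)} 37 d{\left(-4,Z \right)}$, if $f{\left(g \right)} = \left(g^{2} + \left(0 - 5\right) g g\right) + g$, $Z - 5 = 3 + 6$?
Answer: $-22200$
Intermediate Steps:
$Z = 14$ ($Z = 5 + \left(3 + 6\right) = 5 + 9 = 14$)
$f{\left(g \right)} = g - 4 g^{2}$ ($f{\left(g \right)} = \left(g^{2} + - 5 g g\right) + g = \left(g^{2} - 5 g^{2}\right) + g = - 4 g^{2} + g = g - 4 g^{2}$)
$f{\left(4 \right)} 37 d{\left(-4,Z \right)} = 4 \left(1 - 16\right) 37 \left(-4 + 14\right) = 4 \left(1 - 16\right) 37 \cdot 10 = 4 \left(-15\right) 37 \cdot 10 = \left(-60\right) 37 \cdot 10 = \left(-2220\right) 10 = -22200$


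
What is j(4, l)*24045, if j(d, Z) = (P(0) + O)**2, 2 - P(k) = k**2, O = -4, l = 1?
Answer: 96180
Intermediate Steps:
P(k) = 2 - k**2
j(d, Z) = 4 (j(d, Z) = ((2 - 1*0**2) - 4)**2 = ((2 - 1*0) - 4)**2 = ((2 + 0) - 4)**2 = (2 - 4)**2 = (-2)**2 = 4)
j(4, l)*24045 = 4*24045 = 96180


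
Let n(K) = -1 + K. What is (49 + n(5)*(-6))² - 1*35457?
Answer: -34832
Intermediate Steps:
(49 + n(5)*(-6))² - 1*35457 = (49 + (-1 + 5)*(-6))² - 1*35457 = (49 + 4*(-6))² - 35457 = (49 - 24)² - 35457 = 25² - 35457 = 625 - 35457 = -34832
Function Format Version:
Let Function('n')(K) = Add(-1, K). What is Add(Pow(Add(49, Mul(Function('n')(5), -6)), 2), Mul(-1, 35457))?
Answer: -34832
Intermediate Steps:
Add(Pow(Add(49, Mul(Function('n')(5), -6)), 2), Mul(-1, 35457)) = Add(Pow(Add(49, Mul(Add(-1, 5), -6)), 2), Mul(-1, 35457)) = Add(Pow(Add(49, Mul(4, -6)), 2), -35457) = Add(Pow(Add(49, -24), 2), -35457) = Add(Pow(25, 2), -35457) = Add(625, -35457) = -34832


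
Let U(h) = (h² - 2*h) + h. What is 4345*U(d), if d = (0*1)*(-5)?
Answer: 0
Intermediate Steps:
d = 0 (d = 0*(-5) = 0)
U(h) = h² - h
4345*U(d) = 4345*(0*(-1 + 0)) = 4345*(0*(-1)) = 4345*0 = 0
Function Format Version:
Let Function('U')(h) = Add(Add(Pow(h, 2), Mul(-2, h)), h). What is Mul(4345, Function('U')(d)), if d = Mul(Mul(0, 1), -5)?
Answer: 0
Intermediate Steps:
d = 0 (d = Mul(0, -5) = 0)
Function('U')(h) = Add(Pow(h, 2), Mul(-1, h))
Mul(4345, Function('U')(d)) = Mul(4345, Mul(0, Add(-1, 0))) = Mul(4345, Mul(0, -1)) = Mul(4345, 0) = 0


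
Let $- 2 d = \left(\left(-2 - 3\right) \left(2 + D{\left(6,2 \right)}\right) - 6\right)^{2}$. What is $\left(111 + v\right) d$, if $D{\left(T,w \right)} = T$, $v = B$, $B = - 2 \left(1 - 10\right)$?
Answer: $-136482$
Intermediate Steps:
$B = 18$ ($B = \left(-2\right) \left(-9\right) = 18$)
$v = 18$
$d = -1058$ ($d = - \frac{\left(\left(-2 - 3\right) \left(2 + 6\right) - 6\right)^{2}}{2} = - \frac{\left(\left(-5\right) 8 - 6\right)^{2}}{2} = - \frac{\left(-40 - 6\right)^{2}}{2} = - \frac{\left(-46\right)^{2}}{2} = \left(- \frac{1}{2}\right) 2116 = -1058$)
$\left(111 + v\right) d = \left(111 + 18\right) \left(-1058\right) = 129 \left(-1058\right) = -136482$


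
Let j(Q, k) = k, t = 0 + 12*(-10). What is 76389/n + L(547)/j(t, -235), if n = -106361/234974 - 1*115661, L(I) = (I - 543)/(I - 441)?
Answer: -14907632776232/22566329509975 ≈ -0.66061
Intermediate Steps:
t = -120 (t = 0 - 120 = -120)
L(I) = (-543 + I)/(-441 + I)
n = -27177434175/234974 (n = -106361*1/234974 - 115661 = -106361/234974 - 115661 = -27177434175/234974 ≈ -1.1566e+5)
76389/n + L(547)/j(t, -235) = 76389/(-27177434175/234974) + ((-543 + 547)/(-441 + 547))/(-235) = 76389*(-234974/27177434175) + (4/106)*(-1/235) = -5983142962/9059144725 + ((1/106)*4)*(-1/235) = -5983142962/9059144725 + (2/53)*(-1/235) = -5983142962/9059144725 - 2/12455 = -14907632776232/22566329509975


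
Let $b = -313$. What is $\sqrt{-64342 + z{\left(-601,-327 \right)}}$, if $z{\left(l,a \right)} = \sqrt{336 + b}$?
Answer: $\sqrt{-64342 + \sqrt{23}} \approx 253.65 i$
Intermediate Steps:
$z{\left(l,a \right)} = \sqrt{23}$ ($z{\left(l,a \right)} = \sqrt{336 - 313} = \sqrt{23}$)
$\sqrt{-64342 + z{\left(-601,-327 \right)}} = \sqrt{-64342 + \sqrt{23}}$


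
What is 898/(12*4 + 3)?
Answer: 898/51 ≈ 17.608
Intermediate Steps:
898/(12*4 + 3) = 898/(48 + 3) = 898/51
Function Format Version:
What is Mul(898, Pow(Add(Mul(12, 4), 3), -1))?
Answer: Rational(898, 51) ≈ 17.608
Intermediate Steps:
Mul(898, Pow(Add(Mul(12, 4), 3), -1)) = Mul(898, Pow(Add(48, 3), -1)) = Mul(898, Pow(51, -1)) = Mul(898, Rational(1, 51)) = Rational(898, 51)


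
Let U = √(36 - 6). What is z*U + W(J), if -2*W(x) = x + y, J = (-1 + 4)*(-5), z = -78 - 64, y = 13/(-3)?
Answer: 29/3 - 142*√30 ≈ -768.10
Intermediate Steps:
y = -13/3 (y = 13*(-⅓) = -13/3 ≈ -4.3333)
z = -142
U = √30 ≈ 5.4772
J = -15 (J = 3*(-5) = -15)
W(x) = 13/6 - x/2 (W(x) = -(x - 13/3)/2 = -(-13/3 + x)/2 = 13/6 - x/2)
z*U + W(J) = -142*√30 + (13/6 - ½*(-15)) = -142*√30 + (13/6 + 15/2) = -142*√30 + 29/3 = 29/3 - 142*√30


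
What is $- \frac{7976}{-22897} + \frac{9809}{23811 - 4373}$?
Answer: $\frac{379634161}{445071886} \approx 0.85297$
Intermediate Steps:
$- \frac{7976}{-22897} + \frac{9809}{23811 - 4373} = \left(-7976\right) \left(- \frac{1}{22897}\right) + \frac{9809}{23811 - 4373} = \frac{7976}{22897} + \frac{9809}{19438} = \frac{379634161}{445071886}$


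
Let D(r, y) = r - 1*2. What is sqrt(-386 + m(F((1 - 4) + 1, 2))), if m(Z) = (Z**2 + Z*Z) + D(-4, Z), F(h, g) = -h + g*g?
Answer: 8*I*sqrt(5) ≈ 17.889*I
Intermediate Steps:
D(r, y) = -2 + r (D(r, y) = r - 2 = -2 + r)
F(h, g) = g**2 - h (F(h, g) = -h + g**2 = g**2 - h)
m(Z) = -6 + 2*Z**2 (m(Z) = (Z**2 + Z*Z) + (-2 - 4) = (Z**2 + Z**2) - 6 = 2*Z**2 - 6 = -6 + 2*Z**2)
sqrt(-386 + m(F((1 - 4) + 1, 2))) = sqrt(-386 + (-6 + 2*(2**2 - ((1 - 4) + 1))**2)) = sqrt(-386 + (-6 + 2*(4 - (-3 + 1))**2)) = sqrt(-386 + (-6 + 2*(4 - 1*(-2))**2)) = sqrt(-386 + (-6 + 2*(4 + 2)**2)) = sqrt(-386 + (-6 + 2*6**2)) = sqrt(-386 + (-6 + 2*36)) = sqrt(-386 + (-6 + 72)) = sqrt(-386 + 66) = sqrt(-320) = 8*I*sqrt(5)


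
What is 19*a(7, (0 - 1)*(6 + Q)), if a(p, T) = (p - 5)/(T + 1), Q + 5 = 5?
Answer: -38/5 ≈ -7.6000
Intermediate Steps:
Q = 0 (Q = -5 + 5 = 0)
a(p, T) = (-5 + p)/(1 + T)
19*a(7, (0 - 1)*(6 + Q)) = 19*((-5 + 7)/(1 + (0 - 1)*(6 + 0))) = 19*(2/(1 - 1*6)) = 19*(2/(1 - 6)) = 19*(2/(-5)) = 19*(-⅕*2) = 19*(-⅖) = -38/5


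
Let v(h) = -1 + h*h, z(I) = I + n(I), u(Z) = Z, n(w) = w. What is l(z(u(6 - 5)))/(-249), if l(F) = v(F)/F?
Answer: -1/166 ≈ -0.0060241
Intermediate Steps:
z(I) = 2*I (z(I) = I + I = 2*I)
v(h) = -1 + h²
l(F) = (-1 + F²)/F
l(z(u(6 - 5)))/(-249) = (2*(6 - 5) - 1/(2*(6 - 5)))/(-249) = (2*1 - 1/(2*1))*(-1/249) = (2 - 1/2)*(-1/249) = (2 - 1*½)*(-1/249) = (2 - ½)*(-1/249) = (3/2)*(-1/249) = -1/166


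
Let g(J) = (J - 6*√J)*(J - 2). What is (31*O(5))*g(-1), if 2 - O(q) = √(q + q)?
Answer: 93*(1 + 6*I)*(2 - √10) ≈ -108.09 - 648.55*I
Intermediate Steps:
O(q) = 2 - √2*√q (O(q) = 2 - √(q + q) = 2 - √(2*q) = 2 - √2*√q)
g(J) = (-2 + J)*(J - 6*√J) (g(J) = (J - 6*√J)*(-2 + J) = (-2 + J)*(J - 6*√J))
(31*O(5))*g(-1) = (31*(2 - √2*√5))*((-1)² - (-6)*I - 2*(-1) + 12*√(-1)) = (31*(2 - √10))*(1 - (-6)*I + 2 + 12*I) = (62 - 31*√10)*(1 + 6*I + 2 + 12*I) = (62 - 31*√10)*(3 + 18*I) = (3 + 18*I)*(62 - 31*√10)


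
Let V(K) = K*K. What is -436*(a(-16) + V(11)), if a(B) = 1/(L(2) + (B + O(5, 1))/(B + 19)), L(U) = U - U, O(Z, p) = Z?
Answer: -579008/11 ≈ -52637.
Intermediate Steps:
L(U) = 0
V(K) = K²
a(B) = (19 + B)/(5 + B) (a(B) = 1/(0 + (B + 5)/(B + 19)) = 1/(0 + (5 + B)/(19 + B)) = 1/((5 + B)/(19 + B)) = (19 + B)/(5 + B))
-436*(a(-16) + V(11)) = -436*((19 - 16)/(5 - 16) + 11²) = -436*(3/(-11) + 121) = -436*(-1/11*3 + 121) = -436*(-3/11 + 121) = -436*1328/11 = -579008/11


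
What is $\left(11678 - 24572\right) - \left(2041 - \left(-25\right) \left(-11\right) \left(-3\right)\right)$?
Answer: $-15760$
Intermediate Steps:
$\left(11678 - 24572\right) - \left(2041 - \left(-25\right) \left(-11\right) \left(-3\right)\right) = -12894 + \left(275 \left(-3\right) - 2041\right) = -12894 - 2866 = -15760$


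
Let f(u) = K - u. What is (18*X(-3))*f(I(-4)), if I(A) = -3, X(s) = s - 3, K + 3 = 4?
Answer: -432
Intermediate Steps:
K = 1 (K = -3 + 4 = 1)
X(s) = -3 + s
f(u) = 1 - u
(18*X(-3))*f(I(-4)) = (18*(-3 - 3))*(1 - 1*(-3)) = (18*(-6))*(1 + 3) = -108*4 = -432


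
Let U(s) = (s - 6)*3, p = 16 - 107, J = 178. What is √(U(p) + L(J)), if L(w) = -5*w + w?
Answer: I*√1003 ≈ 31.67*I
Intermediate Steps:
L(w) = -4*w
p = -91
U(s) = -18 + 3*s (U(s) = (-6 + s)*3 = -18 + 3*s)
√(U(p) + L(J)) = √((-18 + 3*(-91)) - 4*178) = √((-18 - 273) - 712) = √(-291 - 712) = √(-1003) = I*√1003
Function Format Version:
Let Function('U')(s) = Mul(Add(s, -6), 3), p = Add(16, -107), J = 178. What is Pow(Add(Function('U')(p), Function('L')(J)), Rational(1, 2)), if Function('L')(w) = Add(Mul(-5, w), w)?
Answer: Mul(I, Pow(1003, Rational(1, 2))) ≈ Mul(31.670, I)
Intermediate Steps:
Function('L')(w) = Mul(-4, w)
p = -91
Function('U')(s) = Add(-18, Mul(3, s)) (Function('U')(s) = Mul(Add(-6, s), 3) = Add(-18, Mul(3, s)))
Pow(Add(Function('U')(p), Function('L')(J)), Rational(1, 2)) = Pow(Add(Add(-18, Mul(3, -91)), Mul(-4, 178)), Rational(1, 2)) = Pow(Add(Add(-18, -273), -712), Rational(1, 2)) = Pow(Add(-291, -712), Rational(1, 2)) = Pow(-1003, Rational(1, 2)) = Mul(I, Pow(1003, Rational(1, 2)))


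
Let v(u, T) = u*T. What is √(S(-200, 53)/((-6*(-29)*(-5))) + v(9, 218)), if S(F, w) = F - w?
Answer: √1485257910/870 ≈ 44.298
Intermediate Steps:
v(u, T) = T*u
√(S(-200, 53)/((-6*(-29)*(-5))) + v(9, 218)) = √((-200 - 1*53)/((-6*(-29)*(-5))) + 218*9) = √((-200 - 53)/((174*(-5))) + 1962) = √(-253/(-870) + 1962) = √(-253*(-1/870) + 1962) = √(253/870 + 1962) = √(1707193/870) = √1485257910/870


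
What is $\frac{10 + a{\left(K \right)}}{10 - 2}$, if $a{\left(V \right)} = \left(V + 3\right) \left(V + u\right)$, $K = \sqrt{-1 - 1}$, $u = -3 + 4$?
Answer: $\frac{11}{8} + \frac{i \sqrt{2}}{2} \approx 1.375 + 0.70711 i$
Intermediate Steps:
$u = 1$
$K = i \sqrt{2}$ ($K = \sqrt{-2} = i \sqrt{2} \approx 1.4142 i$)
$a{\left(V \right)} = \left(1 + V\right) \left(3 + V\right)$ ($a{\left(V \right)} = \left(V + 3\right) \left(V + 1\right) = \left(3 + V\right) \left(1 + V\right) = \left(1 + V\right) \left(3 + V\right)$)
$\frac{10 + a{\left(K \right)}}{10 - 2} = \frac{10 + \left(3 + \left(i \sqrt{2}\right)^{2} + 4 i \sqrt{2}\right)}{10 - 2} = \frac{10 + \left(3 - 2 + 4 i \sqrt{2}\right)}{8} = \frac{10 + \left(1 + 4 i \sqrt{2}\right)}{8} = \frac{11 + 4 i \sqrt{2}}{8} = \frac{11}{8} + \frac{i \sqrt{2}}{2}$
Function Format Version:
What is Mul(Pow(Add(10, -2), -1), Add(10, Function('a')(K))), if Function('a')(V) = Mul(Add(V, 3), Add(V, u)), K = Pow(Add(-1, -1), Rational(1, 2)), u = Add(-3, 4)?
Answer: Add(Rational(11, 8), Mul(Rational(1, 2), I, Pow(2, Rational(1, 2)))) ≈ Add(1.3750, Mul(0.70711, I))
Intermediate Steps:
u = 1
K = Mul(I, Pow(2, Rational(1, 2))) (K = Pow(-2, Rational(1, 2)) = Mul(I, Pow(2, Rational(1, 2))) ≈ Mul(1.4142, I))
Function('a')(V) = Mul(Add(1, V), Add(3, V)) (Function('a')(V) = Mul(Add(V, 3), Add(V, 1)) = Mul(Add(3, V), Add(1, V)) = Mul(Add(1, V), Add(3, V)))
Mul(Pow(Add(10, -2), -1), Add(10, Function('a')(K))) = Mul(Pow(Add(10, -2), -1), Add(10, Add(3, Pow(Mul(I, Pow(2, Rational(1, 2))), 2), Mul(4, Mul(I, Pow(2, Rational(1, 2))))))) = Mul(Pow(8, -1), Add(10, Add(3, -2, Mul(4, I, Pow(2, Rational(1, 2)))))) = Mul(Rational(1, 8), Add(10, Add(1, Mul(4, I, Pow(2, Rational(1, 2)))))) = Mul(Rational(1, 8), Add(11, Mul(4, I, Pow(2, Rational(1, 2))))) = Add(Rational(11, 8), Mul(Rational(1, 2), I, Pow(2, Rational(1, 2))))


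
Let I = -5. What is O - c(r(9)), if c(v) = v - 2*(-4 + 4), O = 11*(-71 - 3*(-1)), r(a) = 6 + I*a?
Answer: -709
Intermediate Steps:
r(a) = 6 - 5*a
O = -748 (O = 11*(-71 + 3) = 11*(-68) = -748)
c(v) = v (c(v) = v - 2*0 = v - 1*0 = v + 0 = v)
O - c(r(9)) = -748 - (6 - 5*9) = -748 - (6 - 45) = -748 - 1*(-39) = -748 + 39 = -709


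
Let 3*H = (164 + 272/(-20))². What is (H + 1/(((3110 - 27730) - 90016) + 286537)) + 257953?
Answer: 3422889102154/12892575 ≈ 2.6549e+5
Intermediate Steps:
H = 565504/75 (H = (164 + 272/(-20))²/3 = (164 + 272*(-1/20))²/3 = (164 - 68/5)²/3 = (752/5)²/3 = (⅓)*(565504/25) = 565504/75 ≈ 7540.1)
(H + 1/(((3110 - 27730) - 90016) + 286537)) + 257953 = (565504/75 + 1/(((3110 - 27730) - 90016) + 286537)) + 257953 = (565504/75 + 1/((-24620 - 90016) + 286537)) + 257953 = (565504/75 + 1/(-114636 + 286537)) + 257953 = (565504/75 + 1/171901) + 257953 = 97210703179/12892575 + 257953 = 3422889102154/12892575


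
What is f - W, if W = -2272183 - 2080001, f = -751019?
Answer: 3601165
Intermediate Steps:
W = -4352184
f - W = -751019 - 1*(-4352184) = -751019 + 4352184 = 3601165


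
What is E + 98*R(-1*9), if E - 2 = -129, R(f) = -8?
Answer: -911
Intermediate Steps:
E = -127 (E = 2 - 129 = -127)
E + 98*R(-1*9) = -127 + 98*(-8) = -127 - 784 = -911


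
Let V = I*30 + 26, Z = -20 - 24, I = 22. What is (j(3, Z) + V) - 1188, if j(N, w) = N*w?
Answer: -634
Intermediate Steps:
Z = -44
V = 686 (V = 22*30 + 26 = 660 + 26 = 686)
(j(3, Z) + V) - 1188 = (3*(-44) + 686) - 1188 = (-132 + 686) - 1188 = 554 - 1188 = -634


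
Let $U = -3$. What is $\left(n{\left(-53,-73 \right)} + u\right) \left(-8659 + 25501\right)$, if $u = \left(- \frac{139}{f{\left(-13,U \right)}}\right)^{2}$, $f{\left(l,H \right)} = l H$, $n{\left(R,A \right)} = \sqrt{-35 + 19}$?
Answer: $\frac{108468094}{507} + 67368 i \approx 2.1394 \cdot 10^{5} + 67368.0 i$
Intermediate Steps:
$n{\left(R,A \right)} = 4 i$ ($n{\left(R,A \right)} = \sqrt{-16} = 4 i$)
$f{\left(l,H \right)} = H l$
$u = \frac{19321}{1521}$ ($u = \left(- \frac{139}{\left(-3\right) \left(-13\right)}\right)^{2} = \left(- \frac{139}{39}\right)^{2} = \frac{19321}{1521} \approx 12.703$)
$\left(n{\left(-53,-73 \right)} + u\right) \left(-8659 + 25501\right) = \left(4 i + \frac{19321}{1521}\right) \left(-8659 + 25501\right) = \left(\frac{19321}{1521} + 4 i\right) 16842 = \frac{108468094}{507} + 67368 i$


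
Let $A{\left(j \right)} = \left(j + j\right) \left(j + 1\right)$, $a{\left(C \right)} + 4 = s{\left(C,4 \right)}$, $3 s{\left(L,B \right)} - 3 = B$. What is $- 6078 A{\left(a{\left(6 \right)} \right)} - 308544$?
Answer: $- \frac{966152}{3} \approx -3.2205 \cdot 10^{5}$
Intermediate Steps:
$s{\left(L,B \right)} = 1 + \frac{B}{3}$
$a{\left(C \right)} = - \frac{5}{3}$ ($a{\left(C \right)} = -4 + \left(1 + \frac{1}{3} \cdot 4\right) = -4 + \left(1 + \frac{4}{3}\right) = -4 + \frac{7}{3} = - \frac{5}{3}$)
$A{\left(j \right)} = 2 j \left(1 + j\right)$
$- 6078 A{\left(a{\left(6 \right)} \right)} - 308544 = - 6078 \cdot 2 \left(- \frac{5}{3}\right) \left(1 - \frac{5}{3}\right) - 308544 = - 6078 \cdot 2 \left(- \frac{5}{3}\right) \left(- \frac{2}{3}\right) - 308544 = \left(-6078\right) \frac{20}{9} - 308544 = - \frac{40520}{3} - 308544 = - \frac{966152}{3}$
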